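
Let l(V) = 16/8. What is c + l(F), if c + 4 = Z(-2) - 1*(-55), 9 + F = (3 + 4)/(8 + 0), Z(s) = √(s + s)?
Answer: 53 + 2*I ≈ 53.0 + 2.0*I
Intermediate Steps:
Z(s) = √2*√s (Z(s) = √(2*s) = √2*√s)
F = -65/8 (F = -9 + (3 + 4)/(8 + 0) = -9 + 7/8 = -65/8 ≈ -8.1250)
c = 51 + 2*I (c = -4 + (√2*√(-2) - 1*(-55)) = -4 + (√2*(I*√2) + 55) = -4 + (2*I + 55) = -4 + (55 + 2*I) = 51 + 2*I ≈ 51.0 + 2.0*I)
l(V) = 2 (l(V) = 16*(⅛) = 2)
c + l(F) = (51 + 2*I) + 2 = 53 + 2*I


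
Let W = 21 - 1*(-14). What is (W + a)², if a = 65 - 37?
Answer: 3969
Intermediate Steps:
a = 28
W = 35 (W = 21 + 14 = 35)
(W + a)² = (35 + 28)² = 63² = 3969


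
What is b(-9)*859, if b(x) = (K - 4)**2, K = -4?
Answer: 54976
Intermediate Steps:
b(x) = 64 (b(x) = (-4 - 4)**2 = (-8)**2 = 64)
b(-9)*859 = 64*859 = 54976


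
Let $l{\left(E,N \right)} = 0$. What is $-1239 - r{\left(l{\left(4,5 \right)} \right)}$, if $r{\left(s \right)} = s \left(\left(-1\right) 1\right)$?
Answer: $-1239$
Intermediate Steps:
$r{\left(s \right)} = - s$ ($r{\left(s \right)} = s \left(-1\right) = - s$)
$-1239 - r{\left(l{\left(4,5 \right)} \right)} = -1239 - \left(-1\right) 0 = -1239 - 0 = -1239 + 0 = -1239$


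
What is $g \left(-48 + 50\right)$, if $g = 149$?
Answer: $298$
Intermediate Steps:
$g \left(-48 + 50\right) = 149 \left(-48 + 50\right) = 149 \cdot 2 = 298$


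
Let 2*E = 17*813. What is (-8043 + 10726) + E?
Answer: 19187/2 ≈ 9593.5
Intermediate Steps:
E = 13821/2 (E = (17*813)/2 = (½)*13821 = 13821/2 ≈ 6910.5)
(-8043 + 10726) + E = (-8043 + 10726) + 13821/2 = 2683 + 13821/2 = 19187/2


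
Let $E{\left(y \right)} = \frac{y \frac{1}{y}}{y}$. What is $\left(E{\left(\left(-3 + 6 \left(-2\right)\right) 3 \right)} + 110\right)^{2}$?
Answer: $\frac{24492601}{2025} \approx 12095.0$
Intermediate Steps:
$E{\left(y \right)} = \frac{1}{y}$ ($E{\left(y \right)} = 1 \frac{1}{y} = \frac{1}{y}$)
$\left(E{\left(\left(-3 + 6 \left(-2\right)\right) 3 \right)} + 110\right)^{2} = \left(\frac{1}{\left(-3 + 6 \left(-2\right)\right) 3} + 110\right)^{2} = \left(\frac{1}{\left(-3 - 12\right) 3} + 110\right)^{2} = \left(\frac{1}{\left(-15\right) 3} + 110\right)^{2} = \left(\frac{1}{-45} + 110\right)^{2} = \left(- \frac{1}{45} + 110\right)^{2} = \left(\frac{4949}{45}\right)^{2} = \frac{24492601}{2025}$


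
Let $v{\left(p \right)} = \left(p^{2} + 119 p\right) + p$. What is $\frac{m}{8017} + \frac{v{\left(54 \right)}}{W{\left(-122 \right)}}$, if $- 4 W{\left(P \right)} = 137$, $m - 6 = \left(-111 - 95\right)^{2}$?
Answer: $- \frac{295496374}{1098329} \approx -269.04$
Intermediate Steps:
$m = 42442$ ($m = 6 + \left(-111 - 95\right)^{2} = 6 + \left(-206\right)^{2} = 6 + 42436 = 42442$)
$W{\left(P \right)} = - \frac{137}{4}$ ($W{\left(P \right)} = \left(- \frac{1}{4}\right) 137 = - \frac{137}{4}$)
$v{\left(p \right)} = p^{2} + 120 p$
$\frac{m}{8017} + \frac{v{\left(54 \right)}}{W{\left(-122 \right)}} = \frac{42442}{8017} + \frac{54 \left(120 + 54\right)}{- \frac{137}{4}} = 42442 \cdot \frac{1}{8017} + 54 \cdot 174 \left(- \frac{4}{137}\right) = \frac{42442}{8017} + 9396 \left(- \frac{4}{137}\right) = \frac{42442}{8017} - \frac{37584}{137} = - \frac{295496374}{1098329}$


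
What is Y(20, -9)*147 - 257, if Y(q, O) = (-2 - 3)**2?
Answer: 3418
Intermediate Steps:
Y(q, O) = 25 (Y(q, O) = (-5)**2 = 25)
Y(20, -9)*147 - 257 = 25*147 - 257 = 3675 - 257 = 3418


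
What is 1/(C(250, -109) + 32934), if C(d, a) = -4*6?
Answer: 1/32910 ≈ 3.0386e-5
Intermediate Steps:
C(d, a) = -24
1/(C(250, -109) + 32934) = 1/(-24 + 32934) = 1/32910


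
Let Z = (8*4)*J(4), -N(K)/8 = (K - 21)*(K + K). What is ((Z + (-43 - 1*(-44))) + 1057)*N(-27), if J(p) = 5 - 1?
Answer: -24592896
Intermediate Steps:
J(p) = 4
N(K) = -16*K*(-21 + K) (N(K) = -8*(K - 21)*(K + K) = -8*(-21 + K)*2*K = -16*K*(-21 + K))
Z = 128 (Z = (8*4)*4 = 32*4 = 128)
((Z + (-43 - 1*(-44))) + 1057)*N(-27) = ((128 + (-43 - 1*(-44))) + 1057)*(16*(-27)*(21 - 1*(-27))) = ((128 + (-43 + 44)) + 1057)*(16*(-27)*(21 + 27)) = ((128 + 1) + 1057)*(16*(-27)*48) = (129 + 1057)*(-20736) = 1186*(-20736) = -24592896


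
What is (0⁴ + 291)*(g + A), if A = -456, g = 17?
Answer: -127749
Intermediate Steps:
(0⁴ + 291)*(g + A) = (0⁴ + 291)*(17 - 456) = (0 + 291)*(-439) = 291*(-439) = -127749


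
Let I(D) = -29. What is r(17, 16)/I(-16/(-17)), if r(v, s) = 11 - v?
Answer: 6/29 ≈ 0.20690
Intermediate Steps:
r(17, 16)/I(-16/(-17)) = (11 - 1*17)/(-29) = (11 - 17)*(-1/29) = -6*(-1/29) = 6/29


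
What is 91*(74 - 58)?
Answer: 1456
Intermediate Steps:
91*(74 - 58) = 91*16 = 1456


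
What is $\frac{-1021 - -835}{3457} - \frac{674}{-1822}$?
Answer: $\frac{995563}{3149327} \approx 0.31612$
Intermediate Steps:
$\frac{-1021 - -835}{3457} - \frac{674}{-1822} = \left(-1021 + 835\right) \frac{1}{3457} - - \frac{337}{911} = \left(-186\right) \frac{1}{3457} + \frac{337}{911} = - \frac{186}{3457} + \frac{337}{911} = \frac{995563}{3149327}$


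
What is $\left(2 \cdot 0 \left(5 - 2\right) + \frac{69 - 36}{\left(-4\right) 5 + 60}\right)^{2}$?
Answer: $\frac{1089}{1600} \approx 0.68062$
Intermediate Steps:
$\left(2 \cdot 0 \left(5 - 2\right) + \frac{69 - 36}{\left(-4\right) 5 + 60}\right)^{2} = \left(0 \cdot 3 + \frac{33}{-20 + 60}\right)^{2} = \left(0 + \frac{33}{40}\right)^{2} = \left(\frac{33}{40}\right)^{2} = \frac{1089}{1600}$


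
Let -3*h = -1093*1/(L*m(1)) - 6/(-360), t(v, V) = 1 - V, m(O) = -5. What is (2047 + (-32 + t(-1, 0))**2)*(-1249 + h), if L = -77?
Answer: -13008171952/3465 ≈ -3.7542e+6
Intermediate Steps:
h = 13039/13860 (h = -(-1093/((-5*(-77))) - 6/(-360))/3 = -(-1093/385 - 6*(-1/360))/3 = -(-1093*1/385 + 1/60)/3 = -(-1093/385 + 1/60)/3 = -1/3*(-13039/4620) = 13039/13860 ≈ 0.94076)
(2047 + (-32 + t(-1, 0))**2)*(-1249 + h) = (2047 + (-32 + (1 - 1*0))**2)*(-1249 + 13039/13860) = (2047 + (-32 + (1 + 0))**2)*(-17298101/13860) = (2047 + (-32 + 1)**2)*(-17298101/13860) = (2047 + (-31)**2)*(-17298101/13860) = (2047 + 961)*(-17298101/13860) = 3008*(-17298101/13860) = -13008171952/3465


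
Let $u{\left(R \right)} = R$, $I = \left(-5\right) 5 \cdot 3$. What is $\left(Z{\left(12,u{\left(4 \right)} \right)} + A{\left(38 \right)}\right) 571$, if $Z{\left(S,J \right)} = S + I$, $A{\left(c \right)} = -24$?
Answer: $-49677$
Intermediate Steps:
$I = -75$ ($I = \left(-25\right) 3 = -75$)
$Z{\left(S,J \right)} = -75 + S$ ($Z{\left(S,J \right)} = S - 75 = -75 + S$)
$\left(Z{\left(12,u{\left(4 \right)} \right)} + A{\left(38 \right)}\right) 571 = \left(\left(-75 + 12\right) - 24\right) 571 = \left(-63 - 24\right) 571 = \left(-87\right) 571 = -49677$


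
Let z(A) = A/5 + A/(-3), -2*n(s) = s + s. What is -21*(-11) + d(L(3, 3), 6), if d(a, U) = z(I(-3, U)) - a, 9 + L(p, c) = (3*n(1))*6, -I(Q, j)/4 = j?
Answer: 1306/5 ≈ 261.20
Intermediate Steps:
n(s) = -s (n(s) = -(s + s)/2 = -s)
I(Q, j) = -4*j
z(A) = -2*A/15 (z(A) = A*(⅕) + A*(-⅓) = A/5 - A/3 = -2*A/15)
L(p, c) = -27 (L(p, c) = -9 + (3*(-1*1))*6 = -9 + (3*(-1))*6 = -9 - 3*6 = -9 - 18 = -27)
d(a, U) = -a + 8*U/15 (d(a, U) = -(-8)*U/15 - a = 8*U/15 - a = -a + 8*U/15)
-21*(-11) + d(L(3, 3), 6) = -21*(-11) + (-1*(-27) + (8/15)*6) = 231 + (27 + 16/5) = 231 + 151/5 = 1306/5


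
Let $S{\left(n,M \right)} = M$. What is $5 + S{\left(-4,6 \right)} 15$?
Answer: $95$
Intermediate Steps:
$5 + S{\left(-4,6 \right)} 15 = 5 + 6 \cdot 15 = 5 + 90 = 95$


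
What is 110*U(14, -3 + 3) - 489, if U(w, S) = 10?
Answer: 611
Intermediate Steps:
110*U(14, -3 + 3) - 489 = 110*10 - 489 = 1100 - 489 = 611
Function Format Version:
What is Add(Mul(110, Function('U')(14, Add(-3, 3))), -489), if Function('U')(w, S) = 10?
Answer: 611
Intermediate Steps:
Add(Mul(110, Function('U')(14, Add(-3, 3))), -489) = Add(Mul(110, 10), -489) = Add(1100, -489) = 611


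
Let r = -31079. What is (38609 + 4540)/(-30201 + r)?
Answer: -43149/61280 ≈ -0.70413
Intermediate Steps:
(38609 + 4540)/(-30201 + r) = (38609 + 4540)/(-30201 - 31079) = 43149/(-61280) = 43149*(-1/61280) = -43149/61280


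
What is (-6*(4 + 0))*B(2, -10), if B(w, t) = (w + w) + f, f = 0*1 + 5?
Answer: -216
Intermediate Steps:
f = 5 (f = 0 + 5 = 5)
B(w, t) = 5 + 2*w (B(w, t) = (w + w) + 5 = 2*w + 5 = 5 + 2*w)
(-6*(4 + 0))*B(2, -10) = (-6*(4 + 0))*(5 + 2*2) = (-6*4)*(5 + 4) = -24*9 = -216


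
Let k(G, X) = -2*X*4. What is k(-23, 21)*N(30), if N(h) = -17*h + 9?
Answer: 84168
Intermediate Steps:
k(G, X) = -8*X
N(h) = 9 - 17*h
k(-23, 21)*N(30) = (-8*21)*(9 - 17*30) = -168*(9 - 510) = -168*(-501) = 84168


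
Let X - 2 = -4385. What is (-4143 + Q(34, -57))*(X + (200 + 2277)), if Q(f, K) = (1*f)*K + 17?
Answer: 11557984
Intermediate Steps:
Q(f, K) = 17 + K*f (Q(f, K) = f*K + 17 = K*f + 17 = 17 + K*f)
X = -4383 (X = 2 - 4385 = -4383)
(-4143 + Q(34, -57))*(X + (200 + 2277)) = (-4143 + (17 - 57*34))*(-4383 + (200 + 2277)) = (-4143 + (17 - 1938))*(-4383 + 2477) = (-4143 - 1921)*(-1906) = -6064*(-1906) = 11557984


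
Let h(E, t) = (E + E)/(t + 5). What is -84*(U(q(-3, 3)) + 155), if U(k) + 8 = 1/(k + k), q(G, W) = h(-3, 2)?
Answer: -12299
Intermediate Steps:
h(E, t) = 2*E/(5 + t) (h(E, t) = (2*E)/(5 + t) = 2*E/(5 + t))
q(G, W) = -6/7 (q(G, W) = 2*(-3)/(5 + 2) = 2*(-3)/7 = 2*(-3)*(⅐) = -6/7)
U(k) = -8 + 1/(2*k) (U(k) = -8 + 1/(k + k) = -8 + 1/(2*k))
-84*(U(q(-3, 3)) + 155) = -84*((-8 + 1/(2*(-6/7))) + 155) = -84*((-8 + (½)*(-7/6)) + 155) = -84*((-8 - 7/12) + 155) = -84*(-103/12 + 155) = -84*1757/12 = -12299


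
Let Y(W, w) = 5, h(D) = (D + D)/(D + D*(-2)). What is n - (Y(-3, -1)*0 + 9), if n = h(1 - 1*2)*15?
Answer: -39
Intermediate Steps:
h(D) = -2 (h(D) = (2*D)/(D - 2*D) = (2*D)/((-D)) = (2*D)*(-1/D) = -2)
n = -30 (n = -2*15 = -30)
n - (Y(-3, -1)*0 + 9) = -30 - (5*0 + 9) = -30 - (0 + 9) = -30 - 1*9 = -30 - 9 = -39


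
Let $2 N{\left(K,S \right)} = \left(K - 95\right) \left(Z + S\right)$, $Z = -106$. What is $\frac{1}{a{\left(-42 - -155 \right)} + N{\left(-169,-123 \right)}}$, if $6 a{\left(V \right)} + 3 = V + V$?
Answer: $\frac{6}{181591} \approx 3.3041 \cdot 10^{-5}$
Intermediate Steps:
$N{\left(K,S \right)} = \frac{\left(-106 + S\right) \left(-95 + K\right)}{2}$ ($N{\left(K,S \right)} = \frac{\left(K - 95\right) \left(-106 + S\right)}{2} = \frac{\left(-95 + K\right) \left(-106 + S\right)}{2} = \frac{\left(-106 + S\right) \left(-95 + K\right)}{2}$)
$a{\left(V \right)} = - \frac{1}{2} + \frac{V}{3}$ ($a{\left(V \right)} = - \frac{1}{2} + \frac{V + V}{6} = - \frac{1}{2} + \frac{2 V}{6} = - \frac{1}{2} + \frac{V}{3}$)
$\frac{1}{a{\left(-42 - -155 \right)} + N{\left(-169,-123 \right)}} = \frac{1}{\left(- \frac{1}{2} + \frac{-42 - -155}{3}\right) + \left(5035 - -8957 - - \frac{11685}{2} + \frac{1}{2} \left(-169\right) \left(-123\right)\right)} = \frac{1}{\left(- \frac{1}{2} + \frac{-42 + 155}{3}\right) + \left(5035 + 8957 + \frac{11685}{2} + \frac{20787}{2}\right)} = \frac{1}{\left(- \frac{1}{2} + \frac{1}{3} \cdot 113\right) + 30228} = \frac{1}{\left(- \frac{1}{2} + \frac{113}{3}\right) + 30228} = \frac{1}{\frac{223}{6} + 30228} = \frac{1}{\frac{181591}{6}} = \frac{6}{181591}$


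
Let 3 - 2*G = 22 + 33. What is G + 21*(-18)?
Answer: -404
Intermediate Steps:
G = -26 (G = 3/2 - (22 + 33)/2 = 3/2 - ½*55 = 3/2 - 55/2 = -26)
G + 21*(-18) = -26 + 21*(-18) = -26 - 378 = -404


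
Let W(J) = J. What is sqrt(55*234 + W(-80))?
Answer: sqrt(12790) ≈ 113.09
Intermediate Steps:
sqrt(55*234 + W(-80)) = sqrt(55*234 - 80) = sqrt(12870 - 80) = sqrt(12790)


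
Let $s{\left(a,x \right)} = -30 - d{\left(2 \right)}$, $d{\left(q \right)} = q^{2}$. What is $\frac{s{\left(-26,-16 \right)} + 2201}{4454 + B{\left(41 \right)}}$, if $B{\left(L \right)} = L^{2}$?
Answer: $\frac{2167}{6135} \approx 0.35322$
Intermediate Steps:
$s{\left(a,x \right)} = -34$ ($s{\left(a,x \right)} = -30 - 2^{2} = -30 - 4 = -34$)
$\frac{s{\left(-26,-16 \right)} + 2201}{4454 + B{\left(41 \right)}} = \frac{-34 + 2201}{4454 + 41^{2}} = \frac{2167}{4454 + 1681} = \frac{2167}{6135}$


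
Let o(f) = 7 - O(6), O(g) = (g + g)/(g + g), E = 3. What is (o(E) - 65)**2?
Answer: 3481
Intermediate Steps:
O(g) = 1 (O(g) = (2*g)/((2*g)) = (2*g)*(1/(2*g)) = 1)
o(f) = 6 (o(f) = 7 - 1*1 = 7 - 1 = 6)
(o(E) - 65)**2 = (6 - 65)**2 = (-59)**2 = 3481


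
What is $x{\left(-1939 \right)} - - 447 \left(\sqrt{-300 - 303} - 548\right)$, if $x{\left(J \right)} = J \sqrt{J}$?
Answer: $-244956 - 1939 i \sqrt{1939} + 1341 i \sqrt{67} \approx -2.4496 \cdot 10^{5} - 74406.0 i$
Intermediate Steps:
$x{\left(J \right)} = J^{\frac{3}{2}}$
$x{\left(-1939 \right)} - - 447 \left(\sqrt{-300 - 303} - 548\right) = \left(-1939\right)^{\frac{3}{2}} - - 447 \left(\sqrt{-300 - 303} - 548\right) = - 1939 i \sqrt{1939} - - 447 \left(\sqrt{-603} - 548\right) = - 1939 i \sqrt{1939} - - 447 \left(3 i \sqrt{67} - 548\right) = - 1939 i \sqrt{1939} - - 447 \left(-548 + 3 i \sqrt{67}\right) = - 1939 i \sqrt{1939} - \left(244956 - 1341 i \sqrt{67}\right) = -244956 - 1939 i \sqrt{1939} + 1341 i \sqrt{67}$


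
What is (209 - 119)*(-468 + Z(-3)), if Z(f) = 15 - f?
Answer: -40500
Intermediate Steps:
(209 - 119)*(-468 + Z(-3)) = (209 - 119)*(-468 + (15 - 1*(-3))) = 90*(-468 + (15 + 3)) = 90*(-468 + 18) = 90*(-450) = -40500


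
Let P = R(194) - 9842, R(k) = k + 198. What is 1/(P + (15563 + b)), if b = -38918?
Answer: -1/32805 ≈ -3.0483e-5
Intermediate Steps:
R(k) = 198 + k
P = -9450 (P = (198 + 194) - 9842 = 392 - 9842 = -9450)
1/(P + (15563 + b)) = 1/(-9450 + (15563 - 38918)) = 1/(-9450 - 23355) = 1/(-32805) = -1/32805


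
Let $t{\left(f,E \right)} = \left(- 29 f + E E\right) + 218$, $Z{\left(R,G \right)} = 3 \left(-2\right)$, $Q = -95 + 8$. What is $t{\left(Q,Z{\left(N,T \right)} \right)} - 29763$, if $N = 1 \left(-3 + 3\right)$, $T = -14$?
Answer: $-26986$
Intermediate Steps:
$Q = -87$
$N = 0$ ($N = 1 \cdot 0 = 0$)
$Z{\left(R,G \right)} = -6$
$t{\left(f,E \right)} = 218 + E^{2} - 29 f$ ($t{\left(f,E \right)} = \left(- 29 f + E^{2}\right) + 218 = \left(E^{2} - 29 f\right) + 218 = 218 + E^{2} - 29 f$)
$t{\left(Q,Z{\left(N,T \right)} \right)} - 29763 = \left(218 + \left(-6\right)^{2} - -2523\right) - 29763 = \left(218 + 36 + 2523\right) - 29763 = 2777 - 29763 = -26986$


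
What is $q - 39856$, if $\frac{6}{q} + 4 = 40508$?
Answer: $- \frac{807163709}{20252} \approx -39856.0$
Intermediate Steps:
$q = \frac{3}{20252}$ ($q = \frac{6}{-4 + 40508} = \frac{6}{40504} = 6 \cdot \frac{1}{40504} = \frac{3}{20252} \approx 0.00014813$)
$q - 39856 = \frac{3}{20252} - 39856 = - \frac{807163709}{20252}$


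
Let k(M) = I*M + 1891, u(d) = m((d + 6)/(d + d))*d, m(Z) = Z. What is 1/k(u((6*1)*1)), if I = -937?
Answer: -1/3731 ≈ -0.00026802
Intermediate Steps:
u(d) = 3 + d/2 (u(d) = ((d + 6)/(d + d))*d = ((6 + d)/((2*d)))*d = ((6 + d)*(1/(2*d)))*d = ((6 + d)/(2*d))*d = 3 + d/2)
k(M) = 1891 - 937*M (k(M) = -937*M + 1891 = 1891 - 937*M)
1/k(u((6*1)*1)) = 1/(1891 - 937*(3 + ((6*1)*1)/2)) = 1/(1891 - 937*(3 + (6*1)/2)) = 1/(1891 - 937*(3 + (½)*6)) = 1/(1891 - 937*(3 + 3)) = 1/(1891 - 937*6) = 1/(1891 - 5622) = 1/(-3731) = -1/3731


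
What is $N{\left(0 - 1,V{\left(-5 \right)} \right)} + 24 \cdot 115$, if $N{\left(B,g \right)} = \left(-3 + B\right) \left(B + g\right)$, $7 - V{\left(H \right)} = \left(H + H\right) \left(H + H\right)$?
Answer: $3136$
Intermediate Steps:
$V{\left(H \right)} = 7 - 4 H^{2}$ ($V{\left(H \right)} = 7 - \left(H + H\right) \left(H + H\right) = 7 - 2 H 2 H = 7 - 4 H^{2}$)
$N{\left(0 - 1,V{\left(-5 \right)} \right)} + 24 \cdot 115 = \left(\left(0 - 1\right)^{2} - 3 \left(0 - 1\right) - 3 \left(7 - 4 \left(-5\right)^{2}\right) + \left(0 - 1\right) \left(7 - 4 \left(-5\right)^{2}\right)\right) + 24 \cdot 115 = \left(\left(-1\right)^{2} - -3 - 3 \left(7 - 100\right) - \left(7 - 100\right)\right) + 2760 = \left(1 + 3 - 3 \left(7 - 100\right) - \left(7 - 100\right)\right) + 2760 = \left(1 + 3 - -279 - -93\right) + 2760 = \left(1 + 3 + 279 + 93\right) + 2760 = 376 + 2760 = 3136$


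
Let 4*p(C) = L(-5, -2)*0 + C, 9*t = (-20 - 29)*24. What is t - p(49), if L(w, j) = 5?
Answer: -1715/12 ≈ -142.92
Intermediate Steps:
t = -392/3 (t = ((-20 - 29)*24)/9 = (-49*24)/9 = (⅑)*(-1176) = -392/3 ≈ -130.67)
p(C) = C/4 (p(C) = (5*0 + C)/4 = (0 + C)/4 = C/4)
t - p(49) = -392/3 - 49/4 = -1715/12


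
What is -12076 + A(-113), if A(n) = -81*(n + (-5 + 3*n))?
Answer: 24941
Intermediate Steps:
A(n) = 405 - 324*n (A(n) = -81*(-5 + 4*n) = 405 - 324*n)
-12076 + A(-113) = -12076 + (405 - 324*(-113)) = -12076 + (405 + 36612) = -12076 + 37017 = 24941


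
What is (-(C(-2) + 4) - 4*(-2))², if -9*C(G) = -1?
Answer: 1225/81 ≈ 15.123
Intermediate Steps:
C(G) = ⅑ (C(G) = -⅑*(-1) = ⅑)
(-(C(-2) + 4) - 4*(-2))² = (-(⅑ + 4) - 4*(-2))² = (-1*37/9 + 8)² = (-37/9 + 8)² = (35/9)² = 1225/81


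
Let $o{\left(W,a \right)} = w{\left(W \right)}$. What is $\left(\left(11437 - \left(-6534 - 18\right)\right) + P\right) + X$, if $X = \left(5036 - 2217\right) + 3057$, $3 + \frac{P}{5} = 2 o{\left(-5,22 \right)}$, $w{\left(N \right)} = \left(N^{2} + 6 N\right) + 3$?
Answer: $23830$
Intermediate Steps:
$w{\left(N \right)} = 3 + N^{2} + 6 N$
$o{\left(W,a \right)} = 3 + W^{2} + 6 W$
$P = -35$ ($P = -15 + 5 \cdot 2 \left(3 + \left(-5\right)^{2} + 6 \left(-5\right)\right) = -15 + 5 \cdot 2 \left(3 + 25 - 30\right) = -15 + 5 \cdot 2 \left(-2\right) = -15 + 5 \left(-4\right) = -15 - 20 = -35$)
$X = 5876$ ($X = 2819 + 3057 = 5876$)
$\left(\left(11437 - \left(-6534 - 18\right)\right) + P\right) + X = \left(\left(11437 - \left(-6534 - 18\right)\right) - 35\right) + 5876 = \left(\left(11437 - -6552\right) - 35\right) + 5876 = \left(\left(11437 + 6552\right) - 35\right) + 5876 = \left(17989 - 35\right) + 5876 = 17954 + 5876 = 23830$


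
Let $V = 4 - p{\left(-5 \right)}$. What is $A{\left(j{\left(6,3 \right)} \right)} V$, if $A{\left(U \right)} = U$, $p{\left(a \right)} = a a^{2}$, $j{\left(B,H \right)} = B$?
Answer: $774$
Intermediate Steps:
$p{\left(a \right)} = a^{3}$
$V = 129$ ($V = 4 - \left(-5\right)^{3} = 4 - -125 = 4 + 125 = 129$)
$A{\left(j{\left(6,3 \right)} \right)} V = 6 \cdot 129 = 774$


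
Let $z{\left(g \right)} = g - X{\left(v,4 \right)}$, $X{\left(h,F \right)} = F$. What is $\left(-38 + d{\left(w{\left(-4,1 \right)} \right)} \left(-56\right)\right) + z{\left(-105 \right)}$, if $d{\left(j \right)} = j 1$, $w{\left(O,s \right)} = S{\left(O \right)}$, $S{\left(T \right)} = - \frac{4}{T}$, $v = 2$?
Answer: $-203$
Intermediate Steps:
$w{\left(O,s \right)} = - \frac{4}{O}$
$z{\left(g \right)} = -4 + g$ ($z{\left(g \right)} = g - 4 = -4 + g$)
$d{\left(j \right)} = j$
$\left(-38 + d{\left(w{\left(-4,1 \right)} \right)} \left(-56\right)\right) + z{\left(-105 \right)} = \left(-38 + - \frac{4}{-4} \left(-56\right)\right) - 109 = \left(-38 + \left(-4\right) \left(- \frac{1}{4}\right) \left(-56\right)\right) - 109 = \left(-38 + 1 \left(-56\right)\right) - 109 = \left(-38 - 56\right) - 109 = -94 - 109 = -203$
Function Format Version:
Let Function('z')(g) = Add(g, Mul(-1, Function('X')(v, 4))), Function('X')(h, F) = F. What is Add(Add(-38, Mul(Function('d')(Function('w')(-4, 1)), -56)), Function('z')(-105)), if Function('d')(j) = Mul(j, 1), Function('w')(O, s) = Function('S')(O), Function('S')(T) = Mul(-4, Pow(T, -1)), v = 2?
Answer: -203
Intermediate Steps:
Function('w')(O, s) = Mul(-4, Pow(O, -1))
Function('z')(g) = Add(-4, g) (Function('z')(g) = Add(g, Mul(-1, 4)) = Add(g, -4) = Add(-4, g))
Function('d')(j) = j
Add(Add(-38, Mul(Function('d')(Function('w')(-4, 1)), -56)), Function('z')(-105)) = Add(Add(-38, Mul(Mul(-4, Pow(-4, -1)), -56)), Add(-4, -105)) = Add(Add(-38, Mul(Mul(-4, Rational(-1, 4)), -56)), -109) = Add(Add(-38, Mul(1, -56)), -109) = Add(Add(-38, -56), -109) = Add(-94, -109) = -203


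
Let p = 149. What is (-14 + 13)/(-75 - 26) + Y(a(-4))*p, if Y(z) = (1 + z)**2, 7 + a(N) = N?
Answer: 1504901/101 ≈ 14900.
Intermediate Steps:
a(N) = -7 + N
(-14 + 13)/(-75 - 26) + Y(a(-4))*p = (-14 + 13)/(-75 - 26) + (1 + (-7 - 4))**2*149 = -1/(-101) + (1 - 11)**2*149 = -1*(-1/101) + (-10)**2*149 = 1/101 + 100*149 = 1/101 + 14900 = 1504901/101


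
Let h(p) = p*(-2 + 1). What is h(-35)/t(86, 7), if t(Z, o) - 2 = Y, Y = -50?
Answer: -35/48 ≈ -0.72917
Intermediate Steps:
t(Z, o) = -48 (t(Z, o) = 2 - 50 = -48)
h(p) = -p (h(p) = p*(-1) = -p)
h(-35)/t(86, 7) = -1*(-35)/(-48) = 35*(-1/48) = -35/48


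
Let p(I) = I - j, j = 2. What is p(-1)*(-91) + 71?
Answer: 344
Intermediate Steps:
p(I) = -2 + I (p(I) = I - 1*2 = I - 2 = -2 + I)
p(-1)*(-91) + 71 = (-2 - 1)*(-91) + 71 = -3*(-91) + 71 = 273 + 71 = 344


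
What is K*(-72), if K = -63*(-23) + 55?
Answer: -108288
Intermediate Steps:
K = 1504 (K = 1449 + 55 = 1504)
K*(-72) = 1504*(-72) = -108288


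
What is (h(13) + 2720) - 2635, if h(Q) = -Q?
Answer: 72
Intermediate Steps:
(h(13) + 2720) - 2635 = (-1*13 + 2720) - 2635 = (-13 + 2720) - 2635 = 2707 - 2635 = 72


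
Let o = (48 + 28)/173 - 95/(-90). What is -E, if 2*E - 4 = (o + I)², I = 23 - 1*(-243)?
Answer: -693892802425/19393992 ≈ -35779.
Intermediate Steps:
I = 266 (I = 23 + 243 = 266)
o = 4655/3114 (o = 76*(1/173) - 95*(-1/90) = 76/173 + 19/18 = 4655/3114 ≈ 1.4949)
E = 693892802425/19393992 (E = 2 + (4655/3114 + 266)²/2 = 2 + (832979/3114)²/2 = 2 + (½)*(693854014441/9696996) = 2 + 693854014441/19393992 = 693892802425/19393992 ≈ 35779.)
-E = -1*693892802425/19393992 = -693892802425/19393992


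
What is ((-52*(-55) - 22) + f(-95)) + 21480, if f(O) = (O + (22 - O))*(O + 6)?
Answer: 22360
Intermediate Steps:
f(O) = 132 + 22*O (f(O) = 22*(6 + O) = 132 + 22*O)
((-52*(-55) - 22) + f(-95)) + 21480 = ((-52*(-55) - 22) + (132 + 22*(-95))) + 21480 = ((2860 - 22) + (132 - 2090)) + 21480 = (2838 - 1958) + 21480 = 880 + 21480 = 22360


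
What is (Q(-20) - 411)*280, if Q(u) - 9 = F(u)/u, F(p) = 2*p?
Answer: -112000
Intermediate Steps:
Q(u) = 11 (Q(u) = 9 + (2*u)/u = 9 + 2 = 11)
(Q(-20) - 411)*280 = (11 - 411)*280 = -400*280 = -112000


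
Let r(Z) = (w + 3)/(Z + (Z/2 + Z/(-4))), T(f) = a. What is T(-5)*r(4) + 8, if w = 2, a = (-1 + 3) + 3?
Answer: 13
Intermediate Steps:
a = 5 (a = 2 + 3 = 5)
T(f) = 5
r(Z) = 4/Z (r(Z) = (2 + 3)/(Z + (Z/2 + Z/(-4))) = 5/(Z + (Z*(½) + Z*(-¼))) = 5/(Z + (Z/2 - Z/4)) = 5/(Z + Z/4) = 5/((5*Z/4)) = 5*(4/(5*Z)) = 4/Z)
T(-5)*r(4) + 8 = 5*(4/4) + 8 = 5*(4*(¼)) + 8 = 5*1 + 8 = 5 + 8 = 13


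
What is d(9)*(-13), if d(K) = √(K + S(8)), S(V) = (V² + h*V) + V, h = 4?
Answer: -13*√113 ≈ -138.19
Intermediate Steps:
S(V) = V² + 5*V (S(V) = (V² + 4*V) + V = V² + 5*V)
d(K) = √(104 + K) (d(K) = √(K + 8*(5 + 8)) = √(K + 8*13) = √(K + 104) = √(104 + K))
d(9)*(-13) = √(104 + 9)*(-13) = √113*(-13) = -13*√113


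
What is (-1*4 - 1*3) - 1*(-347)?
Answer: 340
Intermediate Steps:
(-1*4 - 1*3) - 1*(-347) = (-4 - 3) + 347 = -7 + 347 = 340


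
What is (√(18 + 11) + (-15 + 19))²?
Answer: (4 + √29)² ≈ 88.081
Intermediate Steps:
(√(18 + 11) + (-15 + 19))² = (√29 + 4)² = (4 + √29)²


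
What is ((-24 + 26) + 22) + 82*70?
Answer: 5764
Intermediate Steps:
((-24 + 26) + 22) + 82*70 = (2 + 22) + 5740 = 24 + 5740 = 5764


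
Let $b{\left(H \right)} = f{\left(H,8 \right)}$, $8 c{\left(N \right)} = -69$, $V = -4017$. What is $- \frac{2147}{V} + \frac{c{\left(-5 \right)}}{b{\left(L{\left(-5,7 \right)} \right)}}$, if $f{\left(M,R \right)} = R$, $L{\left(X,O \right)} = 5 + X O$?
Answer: $- \frac{139765}{257088} \approx -0.54365$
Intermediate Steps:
$c{\left(N \right)} = - \frac{69}{8}$ ($c{\left(N \right)} = \frac{1}{8} \left(-69\right) = - \frac{69}{8}$)
$L{\left(X,O \right)} = 5 + O X$
$b{\left(H \right)} = 8$
$- \frac{2147}{V} + \frac{c{\left(-5 \right)}}{b{\left(L{\left(-5,7 \right)} \right)}} = - \frac{2147}{-4017} - \frac{69}{8 \cdot 8} = \left(-2147\right) \left(- \frac{1}{4017}\right) - \frac{69}{64} = \frac{2147}{4017} - \frac{69}{64} = - \frac{139765}{257088}$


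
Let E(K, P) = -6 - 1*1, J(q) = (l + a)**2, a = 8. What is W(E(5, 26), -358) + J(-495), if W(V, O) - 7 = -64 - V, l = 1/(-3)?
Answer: 79/9 ≈ 8.7778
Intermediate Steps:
l = -1/3 (l = 1*(-1/3) = -1/3 ≈ -0.33333)
J(q) = 529/9 (J(q) = (-1/3 + 8)**2 = (23/3)**2 = 529/9)
E(K, P) = -7 (E(K, P) = -6 - 1 = -7)
W(V, O) = -57 - V (W(V, O) = 7 + (-64 - V) = -57 - V)
W(E(5, 26), -358) + J(-495) = (-57 - 1*(-7)) + 529/9 = (-57 + 7) + 529/9 = -50 + 529/9 = 79/9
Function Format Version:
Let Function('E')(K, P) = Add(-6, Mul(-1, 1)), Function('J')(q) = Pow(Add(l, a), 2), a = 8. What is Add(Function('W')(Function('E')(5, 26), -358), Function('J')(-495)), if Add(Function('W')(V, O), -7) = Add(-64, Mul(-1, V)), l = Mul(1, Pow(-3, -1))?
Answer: Rational(79, 9) ≈ 8.7778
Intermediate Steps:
l = Rational(-1, 3) (l = Mul(1, Rational(-1, 3)) = Rational(-1, 3) ≈ -0.33333)
Function('J')(q) = Rational(529, 9) (Function('J')(q) = Pow(Add(Rational(-1, 3), 8), 2) = Pow(Rational(23, 3), 2) = Rational(529, 9))
Function('E')(K, P) = -7 (Function('E')(K, P) = Add(-6, -1) = -7)
Function('W')(V, O) = Add(-57, Mul(-1, V)) (Function('W')(V, O) = Add(7, Add(-64, Mul(-1, V))) = Add(-57, Mul(-1, V)))
Add(Function('W')(Function('E')(5, 26), -358), Function('J')(-495)) = Add(Add(-57, Mul(-1, -7)), Rational(529, 9)) = Add(Add(-57, 7), Rational(529, 9)) = Add(-50, Rational(529, 9)) = Rational(79, 9)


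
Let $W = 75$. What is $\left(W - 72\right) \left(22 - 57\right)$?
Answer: $-105$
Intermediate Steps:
$\left(W - 72\right) \left(22 - 57\right) = \left(75 - 72\right) \left(22 - 57\right) = 3 \left(-35\right) = -105$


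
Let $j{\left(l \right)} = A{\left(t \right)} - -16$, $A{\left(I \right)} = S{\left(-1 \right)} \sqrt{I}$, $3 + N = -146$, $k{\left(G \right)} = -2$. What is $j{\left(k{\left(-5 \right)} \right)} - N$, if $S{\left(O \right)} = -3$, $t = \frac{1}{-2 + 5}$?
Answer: $165 - \sqrt{3} \approx 163.27$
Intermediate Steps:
$t = \frac{1}{3} \approx 0.33333$
$N = -149$ ($N = -3 - 146 = -149$)
$A{\left(I \right)} = - 3 \sqrt{I}$
$j{\left(l \right)} = 16 - \sqrt{3}$ ($j{\left(l \right)} = - \frac{3}{\sqrt{3}} - -16 = - 3 \frac{\sqrt{3}}{3} + 16 = - \sqrt{3} + 16 = 16 - \sqrt{3}$)
$j{\left(k{\left(-5 \right)} \right)} - N = \left(16 - \sqrt{3}\right) - -149 = \left(16 - \sqrt{3}\right) + 149 = 165 - \sqrt{3}$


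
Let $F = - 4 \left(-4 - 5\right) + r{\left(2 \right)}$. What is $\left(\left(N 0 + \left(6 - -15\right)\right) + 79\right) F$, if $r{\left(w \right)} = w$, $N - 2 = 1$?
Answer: $3800$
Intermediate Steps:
$N = 3$ ($N = 2 + 1 = 3$)
$F = 38$ ($F = - 4 \left(-4 - 5\right) + 2 = \left(-4\right) \left(-9\right) + 2 = 36 + 2 = 38$)
$\left(\left(N 0 + \left(6 - -15\right)\right) + 79\right) F = \left(\left(3 \cdot 0 + \left(6 - -15\right)\right) + 79\right) 38 = \left(\left(0 + \left(6 + 15\right)\right) + 79\right) 38 = \left(\left(0 + 21\right) + 79\right) 38 = \left(21 + 79\right) 38 = 100 \cdot 38 = 3800$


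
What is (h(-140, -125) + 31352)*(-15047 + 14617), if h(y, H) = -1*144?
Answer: -13419440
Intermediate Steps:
h(y, H) = -144
(h(-140, -125) + 31352)*(-15047 + 14617) = (-144 + 31352)*(-15047 + 14617) = 31208*(-430) = -13419440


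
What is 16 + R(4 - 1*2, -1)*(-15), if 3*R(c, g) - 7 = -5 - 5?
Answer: 31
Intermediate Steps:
R(c, g) = -1 (R(c, g) = 7/3 + (-5 - 5)/3 = 7/3 + (⅓)*(-10) = 7/3 - 10/3 = -1)
16 + R(4 - 1*2, -1)*(-15) = 16 - 1*(-15) = 16 + 15 = 31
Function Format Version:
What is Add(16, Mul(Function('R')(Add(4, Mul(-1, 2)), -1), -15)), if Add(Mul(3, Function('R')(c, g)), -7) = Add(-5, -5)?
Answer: 31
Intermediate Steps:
Function('R')(c, g) = -1 (Function('R')(c, g) = Add(Rational(7, 3), Mul(Rational(1, 3), Add(-5, -5))) = Add(Rational(7, 3), Mul(Rational(1, 3), -10)) = Add(Rational(7, 3), Rational(-10, 3)) = -1)
Add(16, Mul(Function('R')(Add(4, Mul(-1, 2)), -1), -15)) = Add(16, Mul(-1, -15)) = Add(16, 15) = 31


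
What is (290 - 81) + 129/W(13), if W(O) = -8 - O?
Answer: 1420/7 ≈ 202.86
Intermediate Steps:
(290 - 81) + 129/W(13) = (290 - 81) + 129/(-8 - 1*13) = 209 + 129/(-8 - 13) = 209 + 129/(-21) = 209 + 129*(-1/21) = 209 - 43/7 = 1420/7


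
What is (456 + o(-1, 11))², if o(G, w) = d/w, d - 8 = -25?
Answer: 24990001/121 ≈ 2.0653e+5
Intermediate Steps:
d = -17 (d = 8 - 25 = -17)
o(G, w) = -17/w
(456 + o(-1, 11))² = (456 - 17/11)² = (4999/11)² = 24990001/121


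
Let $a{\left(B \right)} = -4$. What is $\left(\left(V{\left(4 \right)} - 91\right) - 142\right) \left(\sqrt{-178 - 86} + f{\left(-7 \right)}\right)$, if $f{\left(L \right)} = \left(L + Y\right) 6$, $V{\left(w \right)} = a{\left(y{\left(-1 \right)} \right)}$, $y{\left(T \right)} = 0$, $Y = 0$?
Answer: $9954 - 474 i \sqrt{66} \approx 9954.0 - 3850.8 i$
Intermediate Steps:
$V{\left(w \right)} = -4$
$f{\left(L \right)} = 6 L$ ($f{\left(L \right)} = \left(L + 0\right) 6 = L 6 = 6 L$)
$\left(\left(V{\left(4 \right)} - 91\right) - 142\right) \left(\sqrt{-178 - 86} + f{\left(-7 \right)}\right) = \left(\left(-4 - 91\right) - 142\right) \left(\sqrt{-178 - 86} + 6 \left(-7\right)\right) = \left(-95 - 142\right) \left(\sqrt{-264} - 42\right) = - 237 \left(2 i \sqrt{66} - 42\right) = - 237 \left(-42 + 2 i \sqrt{66}\right) = 9954 - 474 i \sqrt{66}$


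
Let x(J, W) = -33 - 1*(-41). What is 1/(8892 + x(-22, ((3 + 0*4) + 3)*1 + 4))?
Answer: 1/8900 ≈ 0.00011236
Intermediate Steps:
x(J, W) = 8 (x(J, W) = -33 + 41 = 8)
1/(8892 + x(-22, ((3 + 0*4) + 3)*1 + 4)) = 1/(8892 + 8) = 1/8900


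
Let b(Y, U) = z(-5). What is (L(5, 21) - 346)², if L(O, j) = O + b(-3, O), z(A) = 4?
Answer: 113569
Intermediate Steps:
b(Y, U) = 4
L(O, j) = 4 + O (L(O, j) = O + 4 = 4 + O)
(L(5, 21) - 346)² = ((4 + 5) - 346)² = (9 - 346)² = (-337)² = 113569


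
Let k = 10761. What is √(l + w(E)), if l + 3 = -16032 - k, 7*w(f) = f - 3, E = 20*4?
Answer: I*√26785 ≈ 163.66*I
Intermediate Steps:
E = 80
w(f) = -3/7 + f/7 (w(f) = (f - 3)/7 = (-3 + f)/7 = -3/7 + f/7)
l = -26796 (l = -3 + (-16032 - 1*10761) = -3 + (-16032 - 10761) = -3 - 26793 = -26796)
√(l + w(E)) = √(-26796 + (-3/7 + (⅐)*80)) = √(-26796 + (-3/7 + 80/7)) = √(-26796 + 11) = √(-26785) = I*√26785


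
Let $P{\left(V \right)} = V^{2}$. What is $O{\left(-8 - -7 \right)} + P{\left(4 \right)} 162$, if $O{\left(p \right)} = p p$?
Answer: $2593$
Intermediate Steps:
$O{\left(p \right)} = p^{2}$
$O{\left(-8 - -7 \right)} + P{\left(4 \right)} 162 = \left(-8 - -7\right)^{2} + 4^{2} \cdot 162 = \left(-8 + 7\right)^{2} + 16 \cdot 162 = \left(-1\right)^{2} + 2592 = 1 + 2592 = 2593$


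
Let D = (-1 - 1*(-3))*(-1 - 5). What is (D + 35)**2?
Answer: 529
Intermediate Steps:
D = -12 (D = (-1 + 3)*(-6) = 2*(-6) = -12)
(D + 35)**2 = (-12 + 35)**2 = 23**2 = 529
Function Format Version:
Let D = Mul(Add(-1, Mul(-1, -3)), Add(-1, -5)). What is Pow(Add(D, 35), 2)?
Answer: 529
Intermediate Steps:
D = -12 (D = Mul(Add(-1, 3), -6) = Mul(2, -6) = -12)
Pow(Add(D, 35), 2) = Pow(Add(-12, 35), 2) = Pow(23, 2) = 529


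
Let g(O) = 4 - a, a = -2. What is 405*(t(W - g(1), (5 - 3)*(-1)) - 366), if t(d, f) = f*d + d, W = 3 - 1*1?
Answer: -146610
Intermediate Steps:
g(O) = 6 (g(O) = 4 - 1*(-2) = 4 + 2 = 6)
W = 2 (W = 3 - 1 = 2)
t(d, f) = d + d*f (t(d, f) = d*f + d = d + d*f)
405*(t(W - g(1), (5 - 3)*(-1)) - 366) = 405*((2 - 1*6)*(1 + (5 - 3)*(-1)) - 366) = 405*((2 - 6)*(1 + 2*(-1)) - 366) = 405*(-4*(1 - 2) - 366) = 405*(-4*(-1) - 366) = 405*(4 - 366) = 405*(-362) = -146610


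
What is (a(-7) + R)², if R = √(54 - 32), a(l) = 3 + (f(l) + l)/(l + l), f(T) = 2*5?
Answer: 5833/196 + 39*√22/7 ≈ 55.893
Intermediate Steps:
f(T) = 10
a(l) = 3 + (10 + l)/(2*l) (a(l) = 3 + (10 + l)/(l + l) = 3 + (10 + l)/((2*l)) = 3 + (10 + l)*(1/(2*l)) = 3 + (10 + l)/(2*l))
R = √22 ≈ 4.6904
(a(-7) + R)² = ((7/2 + 5/(-7)) + √22)² = ((7/2 + 5*(-⅐)) + √22)² = ((7/2 - 5/7) + √22)² = (39/14 + √22)²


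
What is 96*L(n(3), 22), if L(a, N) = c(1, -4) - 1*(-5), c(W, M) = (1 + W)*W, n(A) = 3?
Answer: 672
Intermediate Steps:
c(W, M) = W*(1 + W)
L(a, N) = 7 (L(a, N) = 1*(1 + 1) - 1*(-5) = 1*2 + 5 = 2 + 5 = 7)
96*L(n(3), 22) = 96*7 = 672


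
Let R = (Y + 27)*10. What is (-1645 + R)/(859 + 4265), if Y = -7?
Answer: -1445/5124 ≈ -0.28201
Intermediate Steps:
R = 200 (R = (-7 + 27)*10 = 20*10 = 200)
(-1645 + R)/(859 + 4265) = (-1645 + 200)/(859 + 4265) = -1445/5124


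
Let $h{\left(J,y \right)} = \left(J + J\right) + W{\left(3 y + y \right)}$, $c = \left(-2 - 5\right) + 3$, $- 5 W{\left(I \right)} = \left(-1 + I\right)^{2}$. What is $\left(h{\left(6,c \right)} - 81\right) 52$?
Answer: $- \frac{32968}{5} \approx -6593.6$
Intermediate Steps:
$W{\left(I \right)} = - \frac{\left(-1 + I\right)^{2}}{5}$
$c = -4$ ($c = -7 + 3 = -4$)
$h{\left(J,y \right)} = 2 J - \frac{\left(-1 + 4 y\right)^{2}}{5}$ ($h{\left(J,y \right)} = \left(J + J\right) - \frac{\left(-1 + \left(3 y + y\right)\right)^{2}}{5} = 2 J - \frac{\left(-1 + 4 y\right)^{2}}{5}$)
$\left(h{\left(6,c \right)} - 81\right) 52 = \left(\left(2 \cdot 6 - \frac{\left(-1 + 4 \left(-4\right)\right)^{2}}{5}\right) - 81\right) 52 = \left(\left(12 - \frac{\left(-1 - 16\right)^{2}}{5}\right) - 81\right) 52 = \left(\left(12 - \frac{\left(-17\right)^{2}}{5}\right) - 81\right) 52 = \left(\left(12 - \frac{289}{5}\right) - 81\right) 52 = \left(- \frac{229}{5} - 81\right) 52 = \left(- \frac{634}{5}\right) 52 = - \frac{32968}{5}$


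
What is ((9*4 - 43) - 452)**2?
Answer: 210681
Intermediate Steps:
((9*4 - 43) - 452)**2 = ((36 - 43) - 452)**2 = (-7 - 452)**2 = (-459)**2 = 210681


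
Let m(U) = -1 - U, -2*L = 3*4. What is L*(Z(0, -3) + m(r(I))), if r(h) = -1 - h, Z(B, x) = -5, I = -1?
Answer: 36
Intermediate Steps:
L = -6 (L = -3*4/2 = -½*12 = -6)
L*(Z(0, -3) + m(r(I))) = -6*(-5 + (-1 - (-1 - 1*(-1)))) = -6*(-5 + (-1 - (-1 + 1))) = -6*(-5 + (-1 - 1*0)) = -6*(-5 + (-1 + 0)) = -6*(-5 - 1) = -6*(-6) = 36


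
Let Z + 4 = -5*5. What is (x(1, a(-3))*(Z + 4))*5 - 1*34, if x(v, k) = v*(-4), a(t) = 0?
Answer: 466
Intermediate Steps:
Z = -29 (Z = -4 - 5*5 = -4 - 25 = -29)
x(v, k) = -4*v
(x(1, a(-3))*(Z + 4))*5 - 1*34 = ((-4*1)*(-29 + 4))*5 - 1*34 = -4*(-25)*5 - 34 = 100*5 - 34 = 500 - 34 = 466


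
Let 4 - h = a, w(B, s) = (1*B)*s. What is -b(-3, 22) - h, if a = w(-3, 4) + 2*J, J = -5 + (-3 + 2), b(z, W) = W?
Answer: -50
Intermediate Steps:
w(B, s) = B*s
J = -6 (J = -5 - 1 = -6)
a = -24 (a = -3*4 + 2*(-6) = -12 - 12 = -24)
h = 28 (h = 4 - 1*(-24) = 4 + 24 = 28)
-b(-3, 22) - h = -1*22 - 1*28 = -22 - 28 = -50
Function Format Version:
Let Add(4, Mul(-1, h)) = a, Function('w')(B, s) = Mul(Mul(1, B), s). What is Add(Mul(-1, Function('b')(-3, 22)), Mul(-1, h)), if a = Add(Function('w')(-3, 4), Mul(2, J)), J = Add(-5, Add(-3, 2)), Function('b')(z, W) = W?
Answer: -50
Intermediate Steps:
Function('w')(B, s) = Mul(B, s)
J = -6 (J = Add(-5, -1) = -6)
a = -24 (a = Add(Mul(-3, 4), Mul(2, -6)) = Add(-12, -12) = -24)
h = 28 (h = Add(4, Mul(-1, -24)) = Add(4, 24) = 28)
Add(Mul(-1, Function('b')(-3, 22)), Mul(-1, h)) = Add(Mul(-1, 22), Mul(-1, 28)) = Add(-22, -28) = -50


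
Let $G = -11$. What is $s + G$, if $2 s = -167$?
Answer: $- \frac{189}{2} \approx -94.5$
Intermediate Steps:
$s = - \frac{167}{2}$ ($s = \frac{1}{2} \left(-167\right) = - \frac{167}{2} \approx -83.5$)
$s + G = - \frac{167}{2} - 11 = - \frac{189}{2}$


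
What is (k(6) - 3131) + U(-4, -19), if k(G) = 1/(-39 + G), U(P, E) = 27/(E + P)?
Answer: -2377343/759 ≈ -3132.2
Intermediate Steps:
(k(6) - 3131) + U(-4, -19) = (1/(-39 + 6) - 3131) + 27/(-19 - 4) = (1/(-33) - 3131) + 27/(-23) = (-1/33 - 3131) + 27*(-1/23) = -103324/33 - 27/23 = -2377343/759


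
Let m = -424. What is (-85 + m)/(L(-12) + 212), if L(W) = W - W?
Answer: -509/212 ≈ -2.4009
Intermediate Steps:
L(W) = 0
(-85 + m)/(L(-12) + 212) = (-85 - 424)/(0 + 212) = -509/212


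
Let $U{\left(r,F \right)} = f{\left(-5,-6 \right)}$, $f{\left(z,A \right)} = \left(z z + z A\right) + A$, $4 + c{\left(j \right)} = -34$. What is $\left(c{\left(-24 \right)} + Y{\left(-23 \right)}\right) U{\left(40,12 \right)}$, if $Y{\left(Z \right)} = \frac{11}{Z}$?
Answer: $- \frac{43365}{23} \approx -1885.4$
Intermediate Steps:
$c{\left(j \right)} = -38$ ($c{\left(j \right)} = -4 - 34 = -38$)
$f{\left(z,A \right)} = A + z^{2} + A z$ ($f{\left(z,A \right)} = \left(z^{2} + A z\right) + A = A + z^{2} + A z$)
$U{\left(r,F \right)} = 49$ ($U{\left(r,F \right)} = -6 + \left(-5\right)^{2} - -30 = -6 + 25 + 30 = 49$)
$\left(c{\left(-24 \right)} + Y{\left(-23 \right)}\right) U{\left(40,12 \right)} = \left(-38 + \frac{11}{-23}\right) 49 = \left(-38 + 11 \left(- \frac{1}{23}\right)\right) 49 = \left(-38 - \frac{11}{23}\right) 49 = \left(- \frac{885}{23}\right) 49 = - \frac{43365}{23}$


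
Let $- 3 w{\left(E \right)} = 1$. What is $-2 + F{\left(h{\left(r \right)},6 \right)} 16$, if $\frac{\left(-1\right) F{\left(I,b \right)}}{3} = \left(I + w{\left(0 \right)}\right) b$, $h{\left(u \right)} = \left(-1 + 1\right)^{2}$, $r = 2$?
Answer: $94$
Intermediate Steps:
$w{\left(E \right)} = - \frac{1}{3}$ ($w{\left(E \right)} = \left(- \frac{1}{3}\right) 1 = - \frac{1}{3}$)
$h{\left(u \right)} = 0$ ($h{\left(u \right)} = 0^{2} = 0$)
$F{\left(I,b \right)} = - 3 b \left(- \frac{1}{3} + I\right)$ ($F{\left(I,b \right)} = - 3 \left(I - \frac{1}{3}\right) b = - 3 \left(- \frac{1}{3} + I\right) b = - 3 b \left(- \frac{1}{3} + I\right)$)
$-2 + F{\left(h{\left(r \right)},6 \right)} 16 = -2 + 6 \left(1 - 0\right) 16 = -2 + 6 \left(1 + 0\right) 16 = -2 + 6 \cdot 1 \cdot 16 = -2 + 6 \cdot 16 = -2 + 96 = 94$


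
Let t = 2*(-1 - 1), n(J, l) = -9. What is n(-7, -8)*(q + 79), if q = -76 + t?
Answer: 9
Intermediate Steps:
t = -4 (t = 2*(-2) = -4)
q = -80 (q = -76 - 4 = -80)
n(-7, -8)*(q + 79) = -9*(-80 + 79) = -9*(-1) = 9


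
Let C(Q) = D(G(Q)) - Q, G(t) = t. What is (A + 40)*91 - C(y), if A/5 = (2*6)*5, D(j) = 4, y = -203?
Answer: 30733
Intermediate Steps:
A = 300 (A = 5*((2*6)*5) = 5*(12*5) = 5*60 = 300)
C(Q) = 4 - Q
(A + 40)*91 - C(y) = (300 + 40)*91 - (4 - 1*(-203)) = 340*91 - (4 + 203) = 30940 - 1*207 = 30940 - 207 = 30733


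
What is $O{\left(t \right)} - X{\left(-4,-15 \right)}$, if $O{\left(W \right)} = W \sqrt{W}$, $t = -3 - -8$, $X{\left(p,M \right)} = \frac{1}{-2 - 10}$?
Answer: $\frac{1}{12} + 5 \sqrt{5} \approx 11.264$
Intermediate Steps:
$X{\left(p,M \right)} = - \frac{1}{12}$ ($X{\left(p,M \right)} = \frac{1}{-12} = - \frac{1}{12}$)
$t = 5$ ($t = -3 + 8 = 5$)
$O{\left(W \right)} = W^{\frac{3}{2}}$
$O{\left(t \right)} - X{\left(-4,-15 \right)} = 5^{\frac{3}{2}} - - \frac{1}{12} = 5 \sqrt{5} + \frac{1}{12} = \frac{1}{12} + 5 \sqrt{5}$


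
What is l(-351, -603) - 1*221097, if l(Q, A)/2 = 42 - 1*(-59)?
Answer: -220895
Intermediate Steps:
l(Q, A) = 202 (l(Q, A) = 2*(42 - 1*(-59)) = 2*(42 + 59) = 2*101 = 202)
l(-351, -603) - 1*221097 = 202 - 1*221097 = 202 - 221097 = -220895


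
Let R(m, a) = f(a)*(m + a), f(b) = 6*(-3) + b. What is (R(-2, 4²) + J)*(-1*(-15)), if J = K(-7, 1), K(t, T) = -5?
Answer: -495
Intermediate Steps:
J = -5
f(b) = -18 + b
R(m, a) = (-18 + a)*(a + m) (R(m, a) = (-18 + a)*(m + a) = (-18 + a)*(a + m))
(R(-2, 4²) + J)*(-1*(-15)) = ((-18 + 4²)*(4² - 2) - 5)*(-1*(-15)) = ((-18 + 16)*(16 - 2) - 5)*15 = (-2*14 - 5)*15 = (-28 - 5)*15 = -33*15 = -495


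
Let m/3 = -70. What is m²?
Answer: 44100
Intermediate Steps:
m = -210 (m = 3*(-70) = -210)
m² = (-210)² = 44100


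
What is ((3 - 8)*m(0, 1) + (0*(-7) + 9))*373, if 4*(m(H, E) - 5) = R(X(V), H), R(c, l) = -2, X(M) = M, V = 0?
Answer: -10071/2 ≈ -5035.5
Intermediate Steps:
m(H, E) = 9/2 (m(H, E) = 5 + (¼)*(-2) = 5 - ½ = 9/2)
((3 - 8)*m(0, 1) + (0*(-7) + 9))*373 = ((3 - 8)*(9/2) + (0*(-7) + 9))*373 = (-5*9/2 + (0 + 9))*373 = (-45/2 + 9)*373 = -27/2*373 = -10071/2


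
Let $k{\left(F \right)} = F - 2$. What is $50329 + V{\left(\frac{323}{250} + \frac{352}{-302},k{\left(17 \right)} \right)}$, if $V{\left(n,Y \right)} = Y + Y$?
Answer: $50359$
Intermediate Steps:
$k{\left(F \right)} = -2 + F$
$V{\left(n,Y \right)} = 2 Y$
$50329 + V{\left(\frac{323}{250} + \frac{352}{-302},k{\left(17 \right)} \right)} = 50329 + 2 \left(-2 + 17\right) = 50329 + 2 \cdot 15 = 50329 + 30 = 50359$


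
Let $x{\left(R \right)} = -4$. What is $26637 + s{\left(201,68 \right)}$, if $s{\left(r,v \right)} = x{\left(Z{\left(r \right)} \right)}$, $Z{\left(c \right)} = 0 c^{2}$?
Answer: $26633$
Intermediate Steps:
$Z{\left(c \right)} = 0$
$s{\left(r,v \right)} = -4$
$26637 + s{\left(201,68 \right)} = 26637 - 4 = 26633$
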